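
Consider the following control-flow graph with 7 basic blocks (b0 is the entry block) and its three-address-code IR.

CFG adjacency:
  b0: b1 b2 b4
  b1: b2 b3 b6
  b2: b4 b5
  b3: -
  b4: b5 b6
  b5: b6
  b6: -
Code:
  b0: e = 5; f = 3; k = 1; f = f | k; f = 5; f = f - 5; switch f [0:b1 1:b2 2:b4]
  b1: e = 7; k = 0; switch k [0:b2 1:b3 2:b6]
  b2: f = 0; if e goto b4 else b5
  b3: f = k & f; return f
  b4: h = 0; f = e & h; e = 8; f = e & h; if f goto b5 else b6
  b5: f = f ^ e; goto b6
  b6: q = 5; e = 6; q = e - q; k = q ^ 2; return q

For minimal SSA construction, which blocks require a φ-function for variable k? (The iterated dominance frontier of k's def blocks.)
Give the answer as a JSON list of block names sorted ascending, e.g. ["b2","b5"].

idom tree: b1←b0 b2←b0 b3←b1 b4←b0 b5←b0 b6←b0
Dom at joins:
  b2: preds {b0,b1}: {b0} ∩ {b0,b1} = {b0}; idom=b0
  b4: preds {b0,b2}: {b0} ∩ {b0,b2} = {b0}; idom=b0
  b5: preds {b2,b4}: {b0,b2} ∩ {b0,b4} = {b0}; idom=b0
  b6: preds {b1,b4,b5}: {b0,b1} ∩ {b0,b4} ∩ {b0,b5} = {b0}; idom=b0

DF walk-up:
  join b2 pred b0: · stop@b0
  join b2 pred b1: b1 stop@b0
  join b4 pred b0: · stop@b0
  join b4 pred b2: b2 stop@b0
  join b5 pred b2: b2 stop@b0
  join b5 pred b4: b4 stop@b0
  join b6 pred b1: b1 stop@b0
  join b6 pred b4: b4 stop@b0
  join b6 pred b5: b5 stop@b0
  DF(b0)=∅
  DF(b1)={b2,b6}
  DF(b2)={b4,b5}
  DF(b3)=∅
  DF(b4)={b5,b6}
  DF(b5)={b6}
  DF(b6)=∅

φ for k: defs {b0,b1,b6}
  DF⁺ = {b2,b4,b5,b6}

Answer: ["b2", "b4", "b5", "b6"]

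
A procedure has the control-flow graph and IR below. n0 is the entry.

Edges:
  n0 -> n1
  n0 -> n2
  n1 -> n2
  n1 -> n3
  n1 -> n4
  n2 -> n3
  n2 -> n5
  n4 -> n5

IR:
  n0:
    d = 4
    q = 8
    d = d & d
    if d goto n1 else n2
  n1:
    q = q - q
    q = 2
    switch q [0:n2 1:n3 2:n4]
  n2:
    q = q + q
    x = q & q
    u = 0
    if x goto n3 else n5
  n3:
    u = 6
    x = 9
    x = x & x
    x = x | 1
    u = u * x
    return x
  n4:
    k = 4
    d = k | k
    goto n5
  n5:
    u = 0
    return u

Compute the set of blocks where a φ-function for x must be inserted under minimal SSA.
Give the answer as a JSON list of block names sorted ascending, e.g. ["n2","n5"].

idom tree: n1←n0 n2←n0 n3←n0 n4←n1 n5←n0
Dom∩ at merges:
  n2: preds {n0,n1}: {n0} ∩ {n0,n1} = {n0}; idom=n0
  n3: preds {n1,n2}: {n0,n1} ∩ {n0,n2} = {n0}; idom=n0
  n5: preds {n2,n4}: {n0,n2} ∩ {n0,n1,n4} = {n0}; idom=n0

DF derivation:
  n2←n0: walk · to n0
  n2←n1: walk n1 to n0
  n3←n1: walk n1 to n0
  n3←n2: walk n2 to n0
  n5←n2: walk n2 to n0
  n5←n4: walk n4→n1 to n0
  DF(n0)=∅
  DF(n1)={n2,n3,n5}
  DF(n2)={n3,n5}
  DF(n3)=∅
  DF(n4)={n5}
  DF(n5)=∅

φ for x: defs {n2,n3}
  DF⁺ = {n3,n5}

Answer: ["n3", "n5"]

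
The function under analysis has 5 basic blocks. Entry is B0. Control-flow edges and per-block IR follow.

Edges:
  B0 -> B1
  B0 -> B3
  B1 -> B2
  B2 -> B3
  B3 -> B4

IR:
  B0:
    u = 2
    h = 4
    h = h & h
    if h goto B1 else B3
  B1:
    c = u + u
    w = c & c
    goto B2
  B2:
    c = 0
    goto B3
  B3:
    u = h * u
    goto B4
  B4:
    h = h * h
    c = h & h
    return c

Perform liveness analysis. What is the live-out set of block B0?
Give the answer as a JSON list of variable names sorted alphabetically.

def/use:
  B0: {h,u} / ∅
  B1: {c,w} / {u}
  B2: {c} / ∅
  B3: {u} / {h,u}
  B4: {c,h} / {h}

Backward fixpoint:
  B0 li=∅ lo={h,u}
  B1 li={h,u} lo={h,u}
  B2 li={h,u} lo={h,u}
  B3 li={h,u} lo={h}
  B4 li={h} lo=∅

live-out(B0) = ["h", "u"]

Answer: ["h", "u"]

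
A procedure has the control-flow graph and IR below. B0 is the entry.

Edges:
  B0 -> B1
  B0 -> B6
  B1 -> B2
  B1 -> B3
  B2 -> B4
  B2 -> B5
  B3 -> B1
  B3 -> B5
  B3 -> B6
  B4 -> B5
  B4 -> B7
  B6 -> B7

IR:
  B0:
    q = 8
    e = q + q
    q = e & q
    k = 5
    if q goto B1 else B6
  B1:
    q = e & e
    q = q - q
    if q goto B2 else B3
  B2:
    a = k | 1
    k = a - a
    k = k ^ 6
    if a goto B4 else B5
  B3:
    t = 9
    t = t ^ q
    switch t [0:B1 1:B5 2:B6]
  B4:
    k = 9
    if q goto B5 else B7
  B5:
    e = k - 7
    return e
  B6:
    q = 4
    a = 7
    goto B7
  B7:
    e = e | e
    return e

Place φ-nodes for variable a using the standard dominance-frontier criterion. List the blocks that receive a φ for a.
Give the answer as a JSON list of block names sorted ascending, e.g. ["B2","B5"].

idom tree: B1←B0 B2←B1 B3←B1 B4←B2 B5←B1 B6←B0 B7←B0
Dom∩ at merges:
  B1: preds {B0,B3}: {B0} ∩ {B0,B1,B3} = {B0}; idom=B0
  B5: preds {B2,B3,B4}: {B0,B1,B2} ∩ {B0,B1,B3} ∩ {B0,B1,B2,B4} = {B0,B1}; idom=B1
  B6: preds {B0,B3}: {B0} ∩ {B0,B1,B3} = {B0}; idom=B0
  B7: preds {B4,B6}: {B0,B1,B2,B4} ∩ {B0,B6} = {B0}; idom=B0

DF walk-up:
  join B1 pred B0: · stop@B0
  join B1 pred B3: B3→B1 stop@B0
  join B5 pred B2: B2 stop@B1
  join B5 pred B3: B3 stop@B1
  join B5 pred B4: B4→B2 stop@B1
  join B6 pred B0: · stop@B0
  join B6 pred B3: B3→B1 stop@B0
  join B7 pred B4: B4→B2→B1 stop@B0
  join B7 pred B6: B6 stop@B0
  B0 → ∅
  B1 → {B1,B6,B7}
  B2 → {B5,B7}
  B3 → {B1,B5,B6}
  B4 → {B5,B7}
  B5 → ∅
  B6 → {B7}
  B7 → ∅

φ for a: defs {B2,B6}
  DF⁺ = {B5,B7}

Answer: ["B5", "B7"]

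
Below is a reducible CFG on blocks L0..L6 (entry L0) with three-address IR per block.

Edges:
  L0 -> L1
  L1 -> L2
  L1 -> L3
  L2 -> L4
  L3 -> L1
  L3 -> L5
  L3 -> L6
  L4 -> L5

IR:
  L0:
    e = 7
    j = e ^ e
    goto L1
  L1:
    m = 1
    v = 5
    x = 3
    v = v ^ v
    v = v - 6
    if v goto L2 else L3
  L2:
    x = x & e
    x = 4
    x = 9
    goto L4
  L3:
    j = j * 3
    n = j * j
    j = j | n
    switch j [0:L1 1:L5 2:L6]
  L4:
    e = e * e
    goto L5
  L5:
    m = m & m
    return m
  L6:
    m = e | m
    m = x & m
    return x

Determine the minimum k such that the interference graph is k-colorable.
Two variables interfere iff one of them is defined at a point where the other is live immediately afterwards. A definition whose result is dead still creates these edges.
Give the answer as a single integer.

def/use:
  L0: def={e,j} ue=∅
  L1: def={m,v,x} ue=∅
  L2: def={x} ue={e,x}
  L3: def={j,n} ue={j}
  L4: def={e} ue={e}
  L5: def={m} ue={m}
  L6: def={m} ue={e,m,x}

Live sets:
  live L0: ∅→{e,j}
  live L1: {e,j}→{e,j,m,x}
  live L2: {e,m,x}→{e,m}
  live L3: {e,j,m,x}→{e,j,m,x}
  live L4: {e,m}→{m}
  live L5: {m}→∅
  live L6: {e,m,x}→∅

Conflict graph:
  e — {j,m,n,v,x}
  j — {e,m,n,v,x}
  m — {e,j,n,v,x}
  n — {e,j,m,x}
  v — {e,j,m,x}
  x — {e,j,m,n,v}

Registers:
  {e,j,m,n,x} pairwise interfere (5-clique) ⇒ χ ≥ 5
  assign e→c0 j→c1 m→c2 n→c4 v→c4 x→c3 — no edge inside a register ⇒ χ ≤ 5
  χ = 5

Answer: 5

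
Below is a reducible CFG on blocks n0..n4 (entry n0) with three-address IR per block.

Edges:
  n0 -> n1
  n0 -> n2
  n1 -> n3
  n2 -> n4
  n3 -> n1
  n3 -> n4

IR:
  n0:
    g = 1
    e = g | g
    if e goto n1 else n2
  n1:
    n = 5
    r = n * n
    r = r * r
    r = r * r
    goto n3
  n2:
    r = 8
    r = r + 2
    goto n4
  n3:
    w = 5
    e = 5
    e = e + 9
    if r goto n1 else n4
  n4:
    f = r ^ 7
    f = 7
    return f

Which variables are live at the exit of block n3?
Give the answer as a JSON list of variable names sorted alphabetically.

def/use:
  n0: def={e,g} ue=∅
  n1: def={n,r} ue=∅
  n2: def={r} ue=∅
  n3: def={e,w} ue={r}
  n4: def={f} ue={r}

Backward fixpoint:
  live n0: ∅→∅
  live n1: ∅→{r}
  live n2: ∅→{r}
  live n3: {r}→{r}
  live n4: {r}→∅

live-out(n3) = ["r"]

Answer: ["r"]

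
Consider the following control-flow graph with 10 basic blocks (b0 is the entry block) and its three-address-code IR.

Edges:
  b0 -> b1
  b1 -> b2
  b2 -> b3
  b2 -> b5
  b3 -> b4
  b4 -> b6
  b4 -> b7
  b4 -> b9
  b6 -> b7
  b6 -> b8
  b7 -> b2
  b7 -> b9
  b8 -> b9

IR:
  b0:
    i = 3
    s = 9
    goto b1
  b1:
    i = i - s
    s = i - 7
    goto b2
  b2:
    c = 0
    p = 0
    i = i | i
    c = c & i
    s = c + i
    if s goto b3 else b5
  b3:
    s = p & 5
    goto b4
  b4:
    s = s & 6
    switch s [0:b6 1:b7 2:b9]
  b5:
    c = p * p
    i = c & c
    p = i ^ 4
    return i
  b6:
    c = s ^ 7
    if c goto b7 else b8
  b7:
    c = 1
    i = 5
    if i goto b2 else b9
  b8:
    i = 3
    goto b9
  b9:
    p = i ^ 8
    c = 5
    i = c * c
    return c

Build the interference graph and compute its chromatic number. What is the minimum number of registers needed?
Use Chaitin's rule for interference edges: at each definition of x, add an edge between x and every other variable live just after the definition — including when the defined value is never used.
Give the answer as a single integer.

Answer: 3

Working:
Per-block:
  b0: {i,s} / ∅
  b1: {i,s} / {i,s}
  b2: {c,i,p,s} / {i}
  b3: {s} / {p}
  b4: {s} / {s}
  b5: {c,i,p} / {p}
  b6: {c} / {s}
  b7: {c,i} / ∅
  b8: {i} / ∅
  b9: {c,i,p} / {i}

Liveness:
  b0 li=∅ lo={i,s}
  b1 li={i,s} lo={i}
  b2 li={i} lo={i,p}
  b3 li={i,p} lo={i,s}
  b4 li={i,s} lo={i,s}
  b5 li={p} lo=∅
  b6 li={s} lo=∅
  b7 li=∅ lo={i}
  b8 li=∅ lo={i}
  b9 li={i} lo=∅

Interference:
  c↔{i,p}
  i↔{c,p,s}
  p↔{c,i,s}
  s↔{i,p}

Registers:
  {c,i,p} pairwise interfere (3-clique) ⇒ χ ≥ 3
  assign c→r2 i→r0 p→r1 s→r2 — no edge inside a register ⇒ χ ≤ 3
  χ = 3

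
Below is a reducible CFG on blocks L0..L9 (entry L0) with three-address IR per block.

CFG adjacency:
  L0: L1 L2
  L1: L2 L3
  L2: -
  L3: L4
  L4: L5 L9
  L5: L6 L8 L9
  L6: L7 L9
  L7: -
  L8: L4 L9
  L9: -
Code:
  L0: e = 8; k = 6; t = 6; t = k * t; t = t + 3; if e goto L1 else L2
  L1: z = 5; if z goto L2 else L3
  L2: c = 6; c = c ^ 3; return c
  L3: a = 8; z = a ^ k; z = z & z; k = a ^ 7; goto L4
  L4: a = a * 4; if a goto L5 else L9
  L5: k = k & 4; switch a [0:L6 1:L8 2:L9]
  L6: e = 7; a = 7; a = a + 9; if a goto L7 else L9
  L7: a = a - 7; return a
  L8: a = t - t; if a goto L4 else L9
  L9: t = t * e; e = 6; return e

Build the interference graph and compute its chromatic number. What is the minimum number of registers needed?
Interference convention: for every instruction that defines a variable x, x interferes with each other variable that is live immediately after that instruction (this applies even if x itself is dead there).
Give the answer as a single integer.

def/use:
  L0 def {e,k,t} use ∅
  L1 def {z} use ∅
  L2 def {c} use ∅
  L3 def {a,k,z} use {k}
  L4 def {a} use {a}
  L5 def {k} use {a,k}
  L6 def {a,e} use ∅
  L7 def {a} use {a}
  L8 def {a} use {t}
  L9 def {e,t} use {e,t}

Live sets:
  L0 li=∅ lo={e,k,t}
  L1 li={e,k,t} lo={e,k,t}
  L2 li=∅ lo=∅
  L3 li={e,k,t} lo={a,e,k,t}
  L4 li={a,e,k,t} lo={a,e,k,t}
  L5 li={a,e,k,t} lo={e,k,t}
  L6 li={t} lo={a,e,t}
  L7 li={a} lo=∅
  L8 li={e,k,t} lo={a,e,k,t}
  L9 li={e,t} lo=∅

Conflict graph:
  a — {e,k,t,z}
  c — ∅
  e — {a,k,t,z}
  k — {a,e,t,z}
  t — {a,e,k,z}
  z — {a,e,k,t}

Registers:
  lower bound: {a,e,k,t,z} mutually conflict ⇒ χ ≥ 5
  5-colouring: R0={a,c}  R1={e}  R2={k}  R3={t}  R4={z}
  χ = 5

Answer: 5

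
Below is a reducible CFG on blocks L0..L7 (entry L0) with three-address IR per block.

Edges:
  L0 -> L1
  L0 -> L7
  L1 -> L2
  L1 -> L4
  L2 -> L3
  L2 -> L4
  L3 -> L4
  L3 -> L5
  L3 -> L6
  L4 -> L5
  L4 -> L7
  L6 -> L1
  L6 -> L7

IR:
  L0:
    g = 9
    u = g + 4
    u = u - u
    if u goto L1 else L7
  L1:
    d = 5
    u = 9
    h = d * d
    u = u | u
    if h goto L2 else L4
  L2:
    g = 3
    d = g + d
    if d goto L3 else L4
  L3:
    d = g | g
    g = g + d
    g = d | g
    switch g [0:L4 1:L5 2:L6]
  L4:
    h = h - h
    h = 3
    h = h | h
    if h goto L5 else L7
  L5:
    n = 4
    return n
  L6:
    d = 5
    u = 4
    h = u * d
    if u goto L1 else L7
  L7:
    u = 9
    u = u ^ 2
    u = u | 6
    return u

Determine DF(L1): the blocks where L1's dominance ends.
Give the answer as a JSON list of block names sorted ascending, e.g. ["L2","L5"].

idom tree: L1←L0 L2←L1 L3←L2 L4←L1 L5←L1 L6←L3 L7←L0
Join-block Dom:
  L1: preds {L0,L6}: {L0} ∩ {L0,L1,L2,L3,L6} = {L0}; idom=L0
  L4: preds {L1,L2,L3}: {L0,L1} ∩ {L0,L1,L2} ∩ {L0,L1,L2,L3} = {L0,L1}; idom=L1
  L5: preds {L3,L4}: {L0,L1,L2,L3} ∩ {L0,L1,L4} = {L0,L1}; idom=L1
  L7: preds {L0,L4,L6}: {L0} ∩ {L0,L1,L4} ∩ {L0,L1,L2,L3,L6} = {L0}; idom=L0

DF derivation:
  L1←L0: walk · to L0
  L1←L6: walk L6→L3→L2→L1 to L0
  L4←L1: walk · to L1
  L4←L2: walk L2 to L1
  L4←L3: walk L3→L2 to L1
  L5←L3: walk L3→L2 to L1
  L5←L4: walk L4 to L1
  L7←L0: walk · to L0
  L7←L4: walk L4→L1 to L0
  L7←L6: walk L6→L3→L2→L1 to L0
  L0: DF=∅
  L1: DF={L1,L7}
  L2: DF={L1,L4,L5,L7}
  L3: DF={L1,L4,L5,L7}
  L4: DF={L5,L7}
  L5: DF=∅
  L6: DF={L1,L7}
  L7: DF=∅

DF(L1) = ["L1", "L7"]

Answer: ["L1", "L7"]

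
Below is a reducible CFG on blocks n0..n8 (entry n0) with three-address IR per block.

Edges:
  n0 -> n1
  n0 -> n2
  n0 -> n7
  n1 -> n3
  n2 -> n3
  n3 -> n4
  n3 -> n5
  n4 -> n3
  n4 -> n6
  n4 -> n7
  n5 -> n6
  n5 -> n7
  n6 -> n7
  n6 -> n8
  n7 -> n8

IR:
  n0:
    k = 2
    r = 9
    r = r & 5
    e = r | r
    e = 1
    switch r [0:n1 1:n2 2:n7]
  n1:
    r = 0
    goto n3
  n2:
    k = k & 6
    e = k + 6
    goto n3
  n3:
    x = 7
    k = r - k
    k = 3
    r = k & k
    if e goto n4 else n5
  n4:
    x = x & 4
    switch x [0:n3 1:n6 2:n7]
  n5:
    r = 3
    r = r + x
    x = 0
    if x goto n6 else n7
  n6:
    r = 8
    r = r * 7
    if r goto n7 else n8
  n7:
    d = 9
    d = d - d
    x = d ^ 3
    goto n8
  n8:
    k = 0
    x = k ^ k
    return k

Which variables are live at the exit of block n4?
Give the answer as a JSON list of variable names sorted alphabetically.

Block summaries:
  n0 def {e,k,r} use ∅
  n1 def {r} use ∅
  n2 def {e,k} use {k}
  n3 def {k,r,x} use {e,k,r}
  n4 def {x} use {x}
  n5 def {r,x} use {x}
  n6 def {r} use ∅
  n7 def {d,x} use ∅
  n8 def {k,x} use ∅

Live sets:
  n0: in=∅ out={e,k,r}
  n1: in={e,k} out={e,k,r}
  n2: in={k,r} out={e,k,r}
  n3: in={e,k,r} out={e,k,r,x}
  n4: in={e,k,r,x} out={e,k,r}
  n5: in={x} out=∅
  n6: in=∅ out=∅
  n7: in=∅ out=∅
  n8: in=∅ out=∅

live-out(n4) = ["e", "k", "r"]

Answer: ["e", "k", "r"]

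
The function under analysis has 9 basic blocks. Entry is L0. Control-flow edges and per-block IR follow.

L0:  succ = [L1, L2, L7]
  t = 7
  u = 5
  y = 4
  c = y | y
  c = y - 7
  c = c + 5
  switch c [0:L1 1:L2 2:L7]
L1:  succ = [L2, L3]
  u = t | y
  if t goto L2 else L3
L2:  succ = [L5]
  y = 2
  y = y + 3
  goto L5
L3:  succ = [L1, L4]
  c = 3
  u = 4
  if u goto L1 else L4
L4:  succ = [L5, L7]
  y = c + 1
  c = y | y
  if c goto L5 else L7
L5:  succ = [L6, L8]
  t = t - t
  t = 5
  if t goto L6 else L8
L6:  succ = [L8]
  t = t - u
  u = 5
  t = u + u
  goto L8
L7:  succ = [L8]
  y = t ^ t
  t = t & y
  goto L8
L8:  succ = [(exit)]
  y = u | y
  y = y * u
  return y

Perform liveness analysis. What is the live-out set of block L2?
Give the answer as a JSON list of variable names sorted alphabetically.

Answer: ["t", "u", "y"]

Derivation:
Block summaries:
  L0: {c,t,u,y} / ∅
  L1: {u} / {t,y}
  L2: {y} / ∅
  L3: {c,u} / ∅
  L4: {c,y} / {c}
  L5: {t} / {t}
  L6: {t,u} / {t,u}
  L7: {t,y} / {t}
  L8: {y} / {u,y}

Liveness:
  L0: in=∅ out={t,u,y}
  L1: in={t,y} out={t,u,y}
  L2: in={t,u} out={t,u,y}
  L3: in={t,y} out={c,t,u,y}
  L4: in={c,t,u} out={t,u,y}
  L5: in={t,u,y} out={t,u,y}
  L6: in={t,u,y} out={u,y}
  L7: in={t,u} out={u,y}
  L8: in={u,y} out=∅

live-out(L2) = ["t", "u", "y"]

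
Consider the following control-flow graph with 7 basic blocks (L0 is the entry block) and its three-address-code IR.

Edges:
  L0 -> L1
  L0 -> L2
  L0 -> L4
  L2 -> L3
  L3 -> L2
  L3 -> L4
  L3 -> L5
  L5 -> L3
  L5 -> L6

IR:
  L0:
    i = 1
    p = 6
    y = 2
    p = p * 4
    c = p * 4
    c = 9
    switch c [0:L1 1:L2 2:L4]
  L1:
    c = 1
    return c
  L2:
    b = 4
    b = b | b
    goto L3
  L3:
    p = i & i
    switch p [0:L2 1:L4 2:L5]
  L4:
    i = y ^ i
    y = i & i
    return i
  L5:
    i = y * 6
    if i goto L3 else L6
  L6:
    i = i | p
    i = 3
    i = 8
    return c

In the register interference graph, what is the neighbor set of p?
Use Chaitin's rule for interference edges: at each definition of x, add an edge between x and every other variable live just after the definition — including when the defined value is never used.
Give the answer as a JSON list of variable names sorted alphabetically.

Block summaries:
  L0 def {c,i,p,y} use ∅
  L1 def {c} use ∅
  L2 def {b} use ∅
  L3 def {p} use {i}
  L4 def {i,y} use {i,y}
  L5 def {i} use {y}
  L6 def {i} use {c,i,p}

Backward fixpoint:
  L0 li=∅ lo={c,i,y}
  L1 li=∅ lo=∅
  L2 li={c,i,y} lo={c,i,y}
  L3 li={c,i,y} lo={c,i,p,y}
  L4 li={i,y} lo=∅
  L5 li={c,p,y} lo={c,i,p,y}
  L6 li={c,i,p} lo=∅

Conflict graph:
  b: {c,i,y}
  c: {b,i,p,y}
  i: {b,c,p,y}
  p: {c,i,y}
  y: {b,c,i,p}

N(p) = ["c", "i", "y"]

Answer: ["c", "i", "y"]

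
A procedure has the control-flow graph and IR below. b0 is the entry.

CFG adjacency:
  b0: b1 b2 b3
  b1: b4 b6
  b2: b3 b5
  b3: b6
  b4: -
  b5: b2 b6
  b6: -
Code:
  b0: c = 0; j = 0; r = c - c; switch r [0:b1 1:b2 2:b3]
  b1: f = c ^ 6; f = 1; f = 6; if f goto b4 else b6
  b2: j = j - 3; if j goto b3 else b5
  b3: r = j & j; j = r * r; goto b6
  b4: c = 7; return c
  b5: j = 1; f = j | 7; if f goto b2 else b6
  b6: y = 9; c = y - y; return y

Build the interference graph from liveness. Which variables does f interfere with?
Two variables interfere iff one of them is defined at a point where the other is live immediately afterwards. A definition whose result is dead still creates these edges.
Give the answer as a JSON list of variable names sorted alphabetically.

Answer: ["j"]

Analysis:
Per-block:
  b0: def={c,j,r} ue=∅
  b1: def={f} ue={c}
  b2: def={j} ue={j}
  b3: def={j,r} ue={j}
  b4: def={c} ue=∅
  b5: def={f,j} ue=∅
  b6: def={c,y} ue=∅

Backward fixpoint:
  b0: in=∅ out={c,j}
  b1: in={c} out=∅
  b2: in={j} out={j}
  b3: in={j} out=∅
  b4: in=∅ out=∅
  b5: in=∅ out={j}
  b6: in=∅ out=∅

Interference:
  c↔{j,r,y}
  f↔{j}
  j↔{c,f,r}
  r↔{c,j}
  y↔{c}

N(f) = ["j"]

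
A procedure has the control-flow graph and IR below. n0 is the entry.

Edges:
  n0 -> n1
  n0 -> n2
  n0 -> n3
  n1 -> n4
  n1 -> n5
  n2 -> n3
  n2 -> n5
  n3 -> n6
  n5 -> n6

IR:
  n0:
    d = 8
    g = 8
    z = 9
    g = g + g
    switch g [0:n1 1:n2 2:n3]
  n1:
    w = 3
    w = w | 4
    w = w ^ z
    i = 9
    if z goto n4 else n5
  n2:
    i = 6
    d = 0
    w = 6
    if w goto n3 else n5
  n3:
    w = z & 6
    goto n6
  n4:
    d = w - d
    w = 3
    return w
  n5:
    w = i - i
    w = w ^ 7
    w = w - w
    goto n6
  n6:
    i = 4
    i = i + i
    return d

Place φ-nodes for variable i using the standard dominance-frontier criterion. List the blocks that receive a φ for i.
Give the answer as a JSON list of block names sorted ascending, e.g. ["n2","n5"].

idom tree: n1←n0 n2←n0 n3←n0 n4←n1 n5←n0 n6←n0
Dom at joins:
  n3: preds {n0,n2}: {n0} ∩ {n0,n2} = {n0}; idom=n0
  n5: preds {n1,n2}: {n0,n1} ∩ {n0,n2} = {n0}; idom=n0
  n6: preds {n3,n5}: {n0,n3} ∩ {n0,n5} = {n0}; idom=n0

DF walk-up:
  join n3 pred n0: · stop@n0
  join n3 pred n2: n2 stop@n0
  join n5 pred n1: n1 stop@n0
  join n5 pred n2: n2 stop@n0
  join n6 pred n3: n3 stop@n0
  join n6 pred n5: n5 stop@n0
  n0: DF=∅
  n1: DF={n5}
  n2: DF={n3,n5}
  n3: DF={n6}
  n4: DF=∅
  n5: DF={n6}
  n6: DF=∅

φ for i: defs {n1,n2,n6}
  DF⁺ = {n3,n5,n6}

Answer: ["n3", "n5", "n6"]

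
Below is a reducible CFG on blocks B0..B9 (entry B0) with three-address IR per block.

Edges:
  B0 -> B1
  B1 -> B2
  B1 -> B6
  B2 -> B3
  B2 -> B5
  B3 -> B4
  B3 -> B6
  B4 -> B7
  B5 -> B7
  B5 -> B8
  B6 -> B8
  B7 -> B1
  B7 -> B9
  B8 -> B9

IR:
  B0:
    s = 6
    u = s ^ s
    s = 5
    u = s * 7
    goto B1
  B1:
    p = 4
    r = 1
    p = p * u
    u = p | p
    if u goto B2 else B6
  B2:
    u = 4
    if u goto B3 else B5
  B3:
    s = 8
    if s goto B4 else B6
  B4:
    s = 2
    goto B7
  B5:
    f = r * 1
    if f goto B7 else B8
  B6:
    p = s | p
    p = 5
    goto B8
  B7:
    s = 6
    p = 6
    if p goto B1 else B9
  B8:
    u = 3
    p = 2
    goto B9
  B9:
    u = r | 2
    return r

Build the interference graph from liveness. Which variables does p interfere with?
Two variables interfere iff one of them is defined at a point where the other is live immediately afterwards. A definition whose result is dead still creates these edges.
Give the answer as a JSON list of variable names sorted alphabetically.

Answer: ["r", "s", "u"]

Working:
def/use:
  B0 def {s,u} use ∅
  B1 def {p,r,u} use {u}
  B2 def {u} use ∅
  B3 def {s} use ∅
  B4 def {s} use ∅
  B5 def {f} use {r}
  B6 def {p} use {p,s}
  B7 def {p,s} use ∅
  B8 def {p,u} use ∅
  B9 def {u} use {r}

Live sets:
  live B0: ∅→{s,u}
  live B1: {s,u}→{p,r,s}
  live B2: {p,r}→{p,r,u}
  live B3: {p,r,u}→{p,r,s,u}
  live B4: {r,u}→{r,u}
  live B5: {r,u}→{r,u}
  live B6: {p,r,s}→{r}
  live B7: {r,u}→{r,s,u}
  live B8: {r}→{r}
  live B9: {r}→∅

Interference:
  f↔{r,u}
  p↔{r,s,u}
  r↔{f,p,s,u}
  s↔{p,r,u}
  u↔{f,p,r,s}

N(p) = ["r", "s", "u"]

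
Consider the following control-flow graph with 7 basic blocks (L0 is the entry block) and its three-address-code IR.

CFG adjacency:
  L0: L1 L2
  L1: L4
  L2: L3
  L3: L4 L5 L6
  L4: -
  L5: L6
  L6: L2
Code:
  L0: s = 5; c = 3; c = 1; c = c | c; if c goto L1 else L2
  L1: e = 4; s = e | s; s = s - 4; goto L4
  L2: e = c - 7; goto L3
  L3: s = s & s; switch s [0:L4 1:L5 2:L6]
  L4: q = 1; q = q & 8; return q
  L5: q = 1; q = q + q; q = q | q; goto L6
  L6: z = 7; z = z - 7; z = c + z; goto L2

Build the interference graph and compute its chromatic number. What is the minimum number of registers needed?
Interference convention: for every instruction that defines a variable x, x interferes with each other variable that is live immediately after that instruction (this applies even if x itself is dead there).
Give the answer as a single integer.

Answer: 3

Derivation:
def/use:
  L0 def {c,s} use ∅
  L1 def {e,s} use {s}
  L2 def {e} use {c}
  L3 def {s} use {s}
  L4 def {q} use ∅
  L5 def {q} use ∅
  L6 def {z} use {c}

Backward fixpoint:
  L0: in=∅ out={c,s}
  L1: in={s} out=∅
  L2: in={c,s} out={c,s}
  L3: in={c,s} out={c,s}
  L4: in=∅ out=∅
  L5: in={c,s} out={c,s}
  L6: in={c,s} out={c,s}

Conflict graph:
  c: {e,q,s,z}
  e: {c,s}
  q: {c,s}
  s: {c,e,q,z}
  z: {c,s}

Colouring:
  clique {c,e,s} ⇒ need ≥ 3
  assign c→c0 e→c2 q→c2 s→c1 z→c2 — no edge inside a register ⇒ χ ≤ 3
  χ = 3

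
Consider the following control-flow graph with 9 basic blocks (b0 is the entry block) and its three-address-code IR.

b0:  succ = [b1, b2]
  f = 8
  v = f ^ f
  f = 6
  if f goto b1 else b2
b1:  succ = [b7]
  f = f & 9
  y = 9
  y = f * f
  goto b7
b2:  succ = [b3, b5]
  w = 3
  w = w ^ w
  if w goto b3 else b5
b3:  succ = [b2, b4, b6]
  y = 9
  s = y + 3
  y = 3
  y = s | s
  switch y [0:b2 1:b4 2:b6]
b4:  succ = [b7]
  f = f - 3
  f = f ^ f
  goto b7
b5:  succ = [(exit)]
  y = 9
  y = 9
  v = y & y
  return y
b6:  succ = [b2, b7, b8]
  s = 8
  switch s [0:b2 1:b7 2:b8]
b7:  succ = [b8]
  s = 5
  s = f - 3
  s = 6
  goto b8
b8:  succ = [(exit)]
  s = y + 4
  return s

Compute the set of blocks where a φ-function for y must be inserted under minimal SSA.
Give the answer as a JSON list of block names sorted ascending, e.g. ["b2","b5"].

idom tree: b1←b0 b2←b0 b3←b2 b4←b3 b5←b2 b6←b3 b7←b0 b8←b0
Join-block Dom:
  b2: preds {b0,b3,b6}: {b0} ∩ {b0,b2,b3} ∩ {b0,b2,b3,b6} = {b0}; idom=b0
  b7: preds {b1,b4,b6}: {b0,b1} ∩ {b0,b2,b3,b4} ∩ {b0,b2,b3,b6} = {b0}; idom=b0
  b8: preds {b6,b7}: {b0,b2,b3,b6} ∩ {b0,b7} = {b0}; idom=b0

Frontier:
  join b2 pred b0: · stop@b0
  join b2 pred b3: b3→b2 stop@b0
  join b2 pred b6: b6→b3→b2 stop@b0
  join b7 pred b1: b1 stop@b0
  join b7 pred b4: b4→b3→b2 stop@b0
  join b7 pred b6: b6→b3→b2 stop@b0
  join b8 pred b6: b6→b3→b2 stop@b0
  join b8 pred b7: b7 stop@b0
  b0: DF=∅
  b1: DF={b7}
  b2: DF={b2,b7,b8}
  b3: DF={b2,b7,b8}
  b4: DF={b7}
  b5: DF=∅
  b6: DF={b2,b7,b8}
  b7: DF={b8}
  b8: DF=∅

φ for y: defs {b1,b3,b5}
  DF⁺ = {b2,b7,b8}

Answer: ["b2", "b7", "b8"]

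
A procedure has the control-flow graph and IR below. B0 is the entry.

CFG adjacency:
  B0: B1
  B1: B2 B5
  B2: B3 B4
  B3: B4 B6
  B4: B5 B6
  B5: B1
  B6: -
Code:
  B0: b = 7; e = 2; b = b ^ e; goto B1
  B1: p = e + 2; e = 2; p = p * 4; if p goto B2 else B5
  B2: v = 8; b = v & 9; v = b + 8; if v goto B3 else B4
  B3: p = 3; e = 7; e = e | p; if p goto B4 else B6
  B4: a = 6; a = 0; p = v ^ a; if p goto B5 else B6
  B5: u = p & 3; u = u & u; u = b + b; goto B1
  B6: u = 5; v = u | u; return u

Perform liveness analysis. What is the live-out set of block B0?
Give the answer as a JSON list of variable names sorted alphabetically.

Answer: ["b", "e"]

Analysis:
Per-block:
  B0: def={b,e} ue=∅
  B1: def={e,p} ue={e}
  B2: def={b,v} ue=∅
  B3: def={e,p} ue=∅
  B4: def={a,p} ue={v}
  B5: def={u} ue={b,p}
  B6: def={u,v} ue=∅

Backward fixpoint:
  B0: in=∅ out={b,e}
  B1: in={b,e} out={b,e,p}
  B2: in={e} out={b,e,v}
  B3: in={b,v} out={b,e,v}
  B4: in={b,e,v} out={b,e,p}
  B5: in={b,e,p} out={b,e}
  B6: in=∅ out=∅

live-out(B0) = ["b", "e"]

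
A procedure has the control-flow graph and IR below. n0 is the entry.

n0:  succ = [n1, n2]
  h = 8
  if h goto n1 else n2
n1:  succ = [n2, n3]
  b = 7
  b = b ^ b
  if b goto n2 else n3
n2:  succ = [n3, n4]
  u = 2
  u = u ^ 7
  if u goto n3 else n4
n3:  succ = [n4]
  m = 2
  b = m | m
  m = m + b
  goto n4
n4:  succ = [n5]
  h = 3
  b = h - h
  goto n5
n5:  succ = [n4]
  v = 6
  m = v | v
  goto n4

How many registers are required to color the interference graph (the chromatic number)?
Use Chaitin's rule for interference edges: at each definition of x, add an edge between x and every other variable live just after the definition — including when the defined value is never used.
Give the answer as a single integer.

Block summaries:
  n0 def {h} use ∅
  n1 def {b} use ∅
  n2 def {u} use ∅
  n3 def {b,m} use ∅
  n4 def {b,h} use ∅
  n5 def {m,v} use ∅

Live sets:
  live n0: ∅→∅
  live n1: ∅→∅
  live n2: ∅→∅
  live n3: ∅→∅
  live n4: ∅→∅
  live n5: ∅→∅

Interference:
  b↔{m}
  h↔∅
  m↔{b}
  u↔∅
  v↔∅

Chromatic number:
  lower bound: {b,m} mutually conflict ⇒ χ ≥ 2
  2-colouring: R0={b,h,u,v}  R1={m}
  χ = 2

Answer: 2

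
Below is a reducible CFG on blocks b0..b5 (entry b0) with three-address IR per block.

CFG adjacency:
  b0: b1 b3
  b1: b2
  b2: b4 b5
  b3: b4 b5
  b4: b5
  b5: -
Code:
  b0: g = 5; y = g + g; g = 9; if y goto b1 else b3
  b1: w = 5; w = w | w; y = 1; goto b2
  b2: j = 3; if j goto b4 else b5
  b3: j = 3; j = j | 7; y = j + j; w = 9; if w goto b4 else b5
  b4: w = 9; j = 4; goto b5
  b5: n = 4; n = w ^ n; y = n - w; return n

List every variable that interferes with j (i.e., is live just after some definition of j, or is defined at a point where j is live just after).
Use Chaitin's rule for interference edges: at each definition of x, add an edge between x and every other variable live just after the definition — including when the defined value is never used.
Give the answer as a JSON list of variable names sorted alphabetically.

Block summaries:
  b0: def={g,y} ue=∅
  b1: def={w,y} ue=∅
  b2: def={j} ue=∅
  b3: def={j,w,y} ue=∅
  b4: def={j,w} ue=∅
  b5: def={n,y} ue={w}

Liveness:
  b0 li=∅ lo=∅
  b1 li=∅ lo={w}
  b2 li={w} lo={w}
  b3 li=∅ lo={w}
  b4 li=∅ lo={w}
  b5 li={w} lo=∅

Interfere edges:
  g↔{y}
  j↔{w}
  n↔{w,y}
  w↔{j,n,y}
  y↔{g,n,w}

N(j) = ["w"]

Answer: ["w"]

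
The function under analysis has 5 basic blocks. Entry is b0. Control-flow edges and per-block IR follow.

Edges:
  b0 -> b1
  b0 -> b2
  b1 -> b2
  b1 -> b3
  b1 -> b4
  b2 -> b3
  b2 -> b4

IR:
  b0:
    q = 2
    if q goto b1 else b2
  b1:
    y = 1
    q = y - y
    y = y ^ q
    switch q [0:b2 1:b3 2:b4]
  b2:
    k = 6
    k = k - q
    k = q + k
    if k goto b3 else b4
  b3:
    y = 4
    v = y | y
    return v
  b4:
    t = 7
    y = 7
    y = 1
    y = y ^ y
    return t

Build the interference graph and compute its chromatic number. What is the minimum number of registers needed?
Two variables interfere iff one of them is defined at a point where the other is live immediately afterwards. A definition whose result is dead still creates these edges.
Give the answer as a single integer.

Answer: 2

Derivation:
Block summaries:
  b0: def={q} ue=∅
  b1: def={q,y} ue=∅
  b2: def={k} ue={q}
  b3: def={v,y} ue=∅
  b4: def={t,y} ue=∅

Live sets:
  b0: in=∅ out={q}
  b1: in=∅ out={q}
  b2: in={q} out=∅
  b3: in=∅ out=∅
  b4: in=∅ out=∅

Conflict graph:
  k — {q}
  q — {k,y}
  t — {y}
  v — ∅
  y — {q,t}

Registers:
  clique {k,q} ⇒ need ≥ 2
  2-colouring: r0={q,t,v}  r1={k,y}
  χ = 2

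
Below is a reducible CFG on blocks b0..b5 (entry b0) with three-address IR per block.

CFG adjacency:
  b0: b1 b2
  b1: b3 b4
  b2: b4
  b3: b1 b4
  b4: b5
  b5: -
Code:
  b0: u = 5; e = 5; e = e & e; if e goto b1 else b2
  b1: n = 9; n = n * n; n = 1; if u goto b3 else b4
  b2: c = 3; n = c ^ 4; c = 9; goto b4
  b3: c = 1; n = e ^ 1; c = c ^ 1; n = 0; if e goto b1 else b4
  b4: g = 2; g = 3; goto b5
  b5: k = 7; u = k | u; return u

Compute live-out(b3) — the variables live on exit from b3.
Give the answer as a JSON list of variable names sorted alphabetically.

Answer: ["e", "u"]

Derivation:
Block summaries:
  b0: {e,u} / ∅
  b1: {n} / {u}
  b2: {c,n} / ∅
  b3: {c,n} / {e}
  b4: {g} / ∅
  b5: {k,u} / {u}

Live sets:
  b0 li=∅ lo={e,u}
  b1 li={e,u} lo={e,u}
  b2 li={u} lo={u}
  b3 li={e,u} lo={e,u}
  b4 li={u} lo={u}
  b5 li={u} lo=∅

live-out(b3) = ["e", "u"]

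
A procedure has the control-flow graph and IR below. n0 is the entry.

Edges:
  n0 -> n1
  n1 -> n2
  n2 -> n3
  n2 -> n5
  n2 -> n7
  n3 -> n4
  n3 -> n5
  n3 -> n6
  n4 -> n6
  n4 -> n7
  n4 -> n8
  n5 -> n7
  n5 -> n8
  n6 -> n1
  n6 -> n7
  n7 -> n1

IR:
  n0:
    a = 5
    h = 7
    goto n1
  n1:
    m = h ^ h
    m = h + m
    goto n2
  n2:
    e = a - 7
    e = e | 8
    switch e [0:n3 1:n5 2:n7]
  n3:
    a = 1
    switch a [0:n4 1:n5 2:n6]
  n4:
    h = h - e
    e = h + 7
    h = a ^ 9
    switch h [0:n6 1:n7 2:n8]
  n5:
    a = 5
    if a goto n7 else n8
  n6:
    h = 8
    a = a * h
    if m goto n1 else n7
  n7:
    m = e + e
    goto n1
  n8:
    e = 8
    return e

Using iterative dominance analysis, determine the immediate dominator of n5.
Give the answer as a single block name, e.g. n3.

idom tree: n1←n0 n2←n1 n3←n2 n4←n3 n5←n2 n6←n3 n7←n2 n8←n2
Dom at joins:
  n1: preds {n0,n6,n7}: {n0} ∩ {n0,n1,n2,n3,n6} ∩ {n0,n1,n2,n7} = {n0}; idom=n0
  n5: preds {n2,n3}: {n0,n1,n2} ∩ {n0,n1,n2,n3} = {n0,n1,n2}; idom=n2
  n6: preds {n3,n4}: {n0,n1,n2,n3} ∩ {n0,n1,n2,n3,n4} = {n0,n1,n2,n3}; idom=n3
  n7: preds {n2,n4,n5,n6}: {n0,n1,n2} ∩ {n0,n1,n2,n3,n4} ∩ {n0,n1,n2,n5} ∩ {n0,n1,n2,n3,n6} = {n0,n1,n2}; idom=n2
  n8: preds {n4,n5}: {n0,n1,n2,n3,n4} ∩ {n0,n1,n2,n5} = {n0,n1,n2}; idom=n2

idom(n5) = n2

Answer: n2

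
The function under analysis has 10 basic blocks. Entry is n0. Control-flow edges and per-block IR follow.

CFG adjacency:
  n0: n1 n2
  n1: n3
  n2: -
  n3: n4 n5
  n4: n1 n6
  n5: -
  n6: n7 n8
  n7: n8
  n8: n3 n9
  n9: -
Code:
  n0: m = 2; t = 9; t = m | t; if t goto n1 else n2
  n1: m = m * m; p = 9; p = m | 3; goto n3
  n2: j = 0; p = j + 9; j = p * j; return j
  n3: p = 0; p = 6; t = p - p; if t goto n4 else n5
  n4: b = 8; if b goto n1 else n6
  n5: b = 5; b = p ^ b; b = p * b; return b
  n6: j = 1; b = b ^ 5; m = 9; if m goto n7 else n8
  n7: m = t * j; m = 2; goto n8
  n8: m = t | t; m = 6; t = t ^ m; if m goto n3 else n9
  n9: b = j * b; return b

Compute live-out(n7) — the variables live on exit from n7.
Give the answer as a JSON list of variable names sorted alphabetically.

Answer: ["b", "j", "t"]

Analysis:
def/use:
  n0: {m,t} / ∅
  n1: {m,p} / {m}
  n2: {j,p} / ∅
  n3: {p,t} / ∅
  n4: {b} / ∅
  n5: {b} / {p}
  n6: {b,j,m} / {b}
  n7: {m} / {j,t}
  n8: {m,t} / {t}
  n9: {b} / {b,j}

Liveness:
  n0 li=∅ lo={m}
  n1 li={m} lo={m}
  n2 li=∅ lo=∅
  n3 li={m} lo={m,p,t}
  n4 li={m,t} lo={b,m,t}
  n5 li={p} lo=∅
  n6 li={b,t} lo={b,j,t}
  n7 li={b,j,t} lo={b,j,t}
  n8 li={b,j,t} lo={b,j,m}
  n9 li={b,j} lo=∅

live-out(n7) = ["b", "j", "t"]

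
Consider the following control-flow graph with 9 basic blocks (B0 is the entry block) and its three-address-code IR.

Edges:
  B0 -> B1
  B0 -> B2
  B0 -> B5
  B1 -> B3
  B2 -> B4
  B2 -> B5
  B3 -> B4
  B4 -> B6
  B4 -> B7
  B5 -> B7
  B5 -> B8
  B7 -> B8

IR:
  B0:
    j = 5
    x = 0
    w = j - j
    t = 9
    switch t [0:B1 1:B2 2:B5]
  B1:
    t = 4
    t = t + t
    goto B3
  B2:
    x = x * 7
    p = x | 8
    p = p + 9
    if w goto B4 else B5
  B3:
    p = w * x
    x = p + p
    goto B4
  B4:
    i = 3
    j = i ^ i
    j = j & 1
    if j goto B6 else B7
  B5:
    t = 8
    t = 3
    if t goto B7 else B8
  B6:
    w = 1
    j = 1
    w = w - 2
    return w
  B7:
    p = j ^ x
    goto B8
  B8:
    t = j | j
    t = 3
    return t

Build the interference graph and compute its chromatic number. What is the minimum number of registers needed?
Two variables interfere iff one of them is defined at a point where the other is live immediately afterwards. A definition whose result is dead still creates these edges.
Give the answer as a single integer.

Per-block:
  B0 def {j,t,w,x} use ∅
  B1 def {t} use ∅
  B2 def {p,x} use {w,x}
  B3 def {p,x} use {w,x}
  B4 def {i,j} use ∅
  B5 def {t} use ∅
  B6 def {j,w} use ∅
  B7 def {p} use {j,x}
  B8 def {t} use {j}

Liveness:
  B0: in=∅ out={j,w,x}
  B1: in={w,x} out={w,x}
  B2: in={j,w,x} out={j,x}
  B3: in={w,x} out={x}
  B4: in={x} out={j,x}
  B5: in={j,x} out={j,x}
  B6: in=∅ out=∅
  B7: in={j,x} out={j}
  B8: in={j} out=∅

Conflict graph:
  i: {x}
  j: {p,t,w,x}
  p: {j,w,x}
  t: {j,w,x}
  w: {j,p,t,x}
  x: {i,j,p,t,w}

Colouring:
  {j,p,w,x} pairwise interfere (4-clique) ⇒ χ ≥ 4
  assign i→r1 j→r1 p→r3 t→r3 w→r2 x→r0 — no edge inside a register ⇒ χ ≤ 4
  χ = 4

Answer: 4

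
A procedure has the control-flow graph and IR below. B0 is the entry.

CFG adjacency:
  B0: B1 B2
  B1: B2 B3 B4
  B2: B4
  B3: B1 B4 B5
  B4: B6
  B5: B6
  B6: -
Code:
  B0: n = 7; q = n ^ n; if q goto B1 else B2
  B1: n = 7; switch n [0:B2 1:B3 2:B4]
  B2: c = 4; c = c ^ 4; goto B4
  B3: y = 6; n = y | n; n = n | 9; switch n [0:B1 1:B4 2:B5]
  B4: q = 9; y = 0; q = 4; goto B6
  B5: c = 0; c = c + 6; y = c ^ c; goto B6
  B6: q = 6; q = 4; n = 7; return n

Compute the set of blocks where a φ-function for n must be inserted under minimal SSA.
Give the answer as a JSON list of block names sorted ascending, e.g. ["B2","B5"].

Answer: ["B1", "B2", "B4", "B6"]

Working:
idom tree: B1←B0 B2←B0 B3←B1 B4←B0 B5←B3 B6←B0
Dom at joins:
  B1: preds {B0,B3}: {B0} ∩ {B0,B1,B3} = {B0}; idom=B0
  B2: preds {B0,B1}: {B0} ∩ {B0,B1} = {B0}; idom=B0
  B4: preds {B1,B2,B3}: {B0,B1} ∩ {B0,B2} ∩ {B0,B1,B3} = {B0}; idom=B0
  B6: preds {B4,B5}: {B0,B4} ∩ {B0,B1,B3,B5} = {B0}; idom=B0

Frontier:
  B1←B0: walk · to B0
  B1←B3: walk B3→B1 to B0
  B2←B0: walk · to B0
  B2←B1: walk B1 to B0
  B4←B1: walk B1 to B0
  B4←B2: walk B2 to B0
  B4←B3: walk B3→B1 to B0
  B6←B4: walk B4 to B0
  B6←B5: walk B5→B3→B1 to B0
  DF(B0)=∅
  DF(B1)={B1,B2,B4,B6}
  DF(B2)={B4}
  DF(B3)={B1,B4,B6}
  DF(B4)={B6}
  DF(B5)={B6}
  DF(B6)=∅

φ for n: defs {B0,B1,B3,B6}
  DF⁺ = {B1,B2,B4,B6}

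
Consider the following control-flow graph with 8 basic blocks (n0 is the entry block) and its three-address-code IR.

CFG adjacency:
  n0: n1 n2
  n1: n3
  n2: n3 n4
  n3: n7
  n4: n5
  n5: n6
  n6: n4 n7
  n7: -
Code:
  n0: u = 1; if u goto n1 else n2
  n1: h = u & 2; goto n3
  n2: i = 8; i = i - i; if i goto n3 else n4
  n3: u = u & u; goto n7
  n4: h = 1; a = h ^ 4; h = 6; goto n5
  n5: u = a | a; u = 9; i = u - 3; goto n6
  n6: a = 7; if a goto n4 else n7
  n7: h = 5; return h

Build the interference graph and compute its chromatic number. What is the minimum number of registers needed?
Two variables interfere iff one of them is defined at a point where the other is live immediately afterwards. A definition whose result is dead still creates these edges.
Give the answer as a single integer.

def/use:
  n0: def={u} ue=∅
  n1: def={h} ue={u}
  n2: def={i} ue=∅
  n3: def={u} ue={u}
  n4: def={a,h} ue=∅
  n5: def={i,u} ue={a}
  n6: def={a} ue=∅
  n7: def={h} ue=∅

Live sets:
  n0: in=∅ out={u}
  n1: in={u} out={u}
  n2: in={u} out={u}
  n3: in={u} out=∅
  n4: in=∅ out={a}
  n5: in={a} out=∅
  n6: in=∅ out=∅
  n7: in=∅ out=∅

Conflict graph:
  a↔{h}
  h↔{a,u}
  i↔{u}
  u↔{h,i}

Chromatic number:
  {a,h} pairwise interfere (2-clique) ⇒ χ ≥ 2
  assign a→c1 h→c0 i→c0 u→c1 — no edge inside a register ⇒ χ ≤ 2
  χ = 2

Answer: 2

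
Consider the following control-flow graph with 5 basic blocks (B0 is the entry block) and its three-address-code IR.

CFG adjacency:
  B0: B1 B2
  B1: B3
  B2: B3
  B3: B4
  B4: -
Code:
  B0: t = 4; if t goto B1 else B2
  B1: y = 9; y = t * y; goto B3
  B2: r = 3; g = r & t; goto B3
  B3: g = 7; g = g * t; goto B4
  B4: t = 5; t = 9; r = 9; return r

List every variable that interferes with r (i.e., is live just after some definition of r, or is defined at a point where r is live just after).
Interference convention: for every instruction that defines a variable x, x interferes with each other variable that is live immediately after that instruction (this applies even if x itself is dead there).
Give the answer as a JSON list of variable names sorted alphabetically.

Answer: ["t"]

Analysis:
Per-block:
  B0 def {t} use ∅
  B1 def {y} use {t}
  B2 def {g,r} use {t}
  B3 def {g} use {t}
  B4 def {r,t} use ∅

Liveness:
  B0 li=∅ lo={t}
  B1 li={t} lo={t}
  B2 li={t} lo={t}
  B3 li={t} lo=∅
  B4 li=∅ lo=∅

Interference:
  g: {t}
  r: {t}
  t: {g,r,y}
  y: {t}

N(r) = ["t"]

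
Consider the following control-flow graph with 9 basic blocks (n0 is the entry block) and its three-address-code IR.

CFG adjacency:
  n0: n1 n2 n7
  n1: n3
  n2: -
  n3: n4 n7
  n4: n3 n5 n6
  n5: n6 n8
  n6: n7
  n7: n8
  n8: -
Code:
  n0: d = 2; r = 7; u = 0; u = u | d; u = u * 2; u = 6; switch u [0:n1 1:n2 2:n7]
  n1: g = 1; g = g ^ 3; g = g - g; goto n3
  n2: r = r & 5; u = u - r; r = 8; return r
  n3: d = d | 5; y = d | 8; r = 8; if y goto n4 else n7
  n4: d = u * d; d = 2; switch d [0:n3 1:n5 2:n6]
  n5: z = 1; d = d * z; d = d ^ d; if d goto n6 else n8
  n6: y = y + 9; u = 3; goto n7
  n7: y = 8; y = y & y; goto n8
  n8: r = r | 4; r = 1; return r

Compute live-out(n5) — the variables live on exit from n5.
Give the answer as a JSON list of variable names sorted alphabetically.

def/use:
  n0 def {d,r,u} use ∅
  n1 def {g} use ∅
  n2 def {r,u} use {r,u}
  n3 def {d,r,y} use {d}
  n4 def {d} use {d,u}
  n5 def {d,z} use {d}
  n6 def {u,y} use {y}
  n7 def {y} use ∅
  n8 def {r} use {r}

Backward fixpoint:
  live n0: ∅→{d,r,u}
  live n1: {d,u}→{d,u}
  live n2: {r,u}→∅
  live n3: {d,u}→{d,r,u,y}
  live n4: {d,r,u,y}→{d,r,u,y}
  live n5: {d,r,y}→{r,y}
  live n6: {r,y}→{r}
  live n7: {r}→{r}
  live n8: {r}→∅

live-out(n5) = ["r", "y"]

Answer: ["r", "y"]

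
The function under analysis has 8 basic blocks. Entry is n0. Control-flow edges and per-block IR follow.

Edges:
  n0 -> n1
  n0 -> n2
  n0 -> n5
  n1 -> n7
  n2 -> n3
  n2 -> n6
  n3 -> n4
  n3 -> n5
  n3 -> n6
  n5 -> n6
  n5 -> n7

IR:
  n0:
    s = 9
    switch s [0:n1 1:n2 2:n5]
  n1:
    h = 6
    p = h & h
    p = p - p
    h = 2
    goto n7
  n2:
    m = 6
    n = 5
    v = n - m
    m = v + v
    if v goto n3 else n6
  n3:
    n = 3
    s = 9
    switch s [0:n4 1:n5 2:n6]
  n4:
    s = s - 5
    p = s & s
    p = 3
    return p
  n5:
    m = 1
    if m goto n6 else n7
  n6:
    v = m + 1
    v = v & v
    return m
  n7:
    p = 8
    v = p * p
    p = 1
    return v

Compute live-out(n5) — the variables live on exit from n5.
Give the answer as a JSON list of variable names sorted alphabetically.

Answer: ["m"]

Working:
Per-block:
  n0 def {s} use ∅
  n1 def {h,p} use ∅
  n2 def {m,n,v} use ∅
  n3 def {n,s} use ∅
  n4 def {p,s} use {s}
  n5 def {m} use ∅
  n6 def {v} use {m}
  n7 def {p,v} use ∅

Backward fixpoint:
  live n0: ∅→∅
  live n1: ∅→∅
  live n2: ∅→{m}
  live n3: {m}→{m,s}
  live n4: {s}→∅
  live n5: ∅→{m}
  live n6: {m}→∅
  live n7: ∅→∅

live-out(n5) = ["m"]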